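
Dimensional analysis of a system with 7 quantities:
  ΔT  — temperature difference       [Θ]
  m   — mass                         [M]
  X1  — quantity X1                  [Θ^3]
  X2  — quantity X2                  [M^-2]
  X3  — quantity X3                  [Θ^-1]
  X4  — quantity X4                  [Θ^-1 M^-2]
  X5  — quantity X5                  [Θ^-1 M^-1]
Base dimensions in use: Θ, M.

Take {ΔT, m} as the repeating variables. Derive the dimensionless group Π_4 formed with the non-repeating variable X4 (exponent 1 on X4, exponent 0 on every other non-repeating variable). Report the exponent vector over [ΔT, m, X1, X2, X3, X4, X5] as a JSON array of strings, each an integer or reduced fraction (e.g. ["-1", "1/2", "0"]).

["1", "2", "0", "0", "0", "1", "0"]

Exponent matrix [Θ,M] × [ΔT,m,X1,X2,X3,X4,X5]:
  Θ: [ 1  0  3  0 -1 -1 -1]
  M: [ 0  1  0 -2  0 -2 -1]
Row reduction gives pivot columns ΔT,m; rank = 2
Pivot set = {ΔT,m}, free = {X1,X2,X3,X4,X5}
RREF:
  r0: [   1    0    3    0   -1   -1   -1]
  r1: [   0    1    0   -2    0   -2   -1]
Fix exponent of X4 at 1, X1 at 0, X2 at 0, X3 at 0, X5 at 0; solve each RREF row for its pivot's exponent:
  r0: exp(ΔT) + (-1)·1 = 0 ⇒ exp(ΔT) = 1
  r1: exp(m) + (-2)·1 = 0 ⇒ exp(m) = 2
Π_4 = ΔT · m^2 · X4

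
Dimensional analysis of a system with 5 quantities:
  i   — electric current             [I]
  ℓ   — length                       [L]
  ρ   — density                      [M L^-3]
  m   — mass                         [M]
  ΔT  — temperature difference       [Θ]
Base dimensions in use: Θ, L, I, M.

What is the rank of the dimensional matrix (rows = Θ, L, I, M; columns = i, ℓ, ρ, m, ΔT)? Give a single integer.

4

Exponent matrix [Θ,L,I,M] × [i,ℓ,ρ,m,ΔT]:
  Θ: [ 0  0  0  0  1]
  L: [ 0  1 -3  0  0]
  I: [ 1  0  0  0  0]
  M: [ 0  0  1  1  0]
RREF → pivots at {i,ℓ,ρ,ΔT} ⇒ r = 4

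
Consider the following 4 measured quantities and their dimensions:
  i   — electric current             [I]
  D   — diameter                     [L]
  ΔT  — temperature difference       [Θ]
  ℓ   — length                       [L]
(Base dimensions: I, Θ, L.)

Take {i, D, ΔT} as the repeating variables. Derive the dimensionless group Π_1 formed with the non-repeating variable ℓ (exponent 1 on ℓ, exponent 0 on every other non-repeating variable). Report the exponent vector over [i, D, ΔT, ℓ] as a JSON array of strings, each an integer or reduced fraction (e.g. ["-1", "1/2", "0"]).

Exponent matrix [I,Θ,L] × [i,D,ΔT,ℓ]:
  I: [ 1  0  0  0]
  Θ: [ 0  0  1  0]
  L: [ 0  1  0  1]
Echelon form has 3 nonzero rows (pivots: i,D,ΔT)
Repeat: i,D,ΔT; free: ℓ
RREF:
  r0: [   1    0    0    0]
  r1: [   0    1    0    1]
  r2: [   0    0    1    0]
Fix exponent of ℓ at 1; solve each RREF row for its pivot's exponent:
  r0: exp(i) + (0)·1 = 0 ⇒ exp(i) = 0
  r1: exp(D) + (1)·1 = 0 ⇒ exp(D) = -1
  r2: exp(ΔT) + (0)·1 = 0 ⇒ exp(ΔT) = 0
Π_1 = D^-1 · ℓ

["0", "-1", "0", "1"]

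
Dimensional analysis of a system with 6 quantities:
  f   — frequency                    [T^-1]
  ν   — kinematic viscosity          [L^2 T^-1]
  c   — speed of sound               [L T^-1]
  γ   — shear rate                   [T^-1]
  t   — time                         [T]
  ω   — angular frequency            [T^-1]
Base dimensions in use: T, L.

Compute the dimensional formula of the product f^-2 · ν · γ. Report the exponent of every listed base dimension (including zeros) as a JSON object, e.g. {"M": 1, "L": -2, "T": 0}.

Dimensional matrix (T×L by f×ν×c×γ×t×ω):
  T: [-1 -1 -1 -1  1 -1]
  L: [ 0  2  1  0  0  0]
  [T]: (-2)·-1+(1)·-1+(1)·-1 = 0
  [L]: (-2)·0+(1)·2+(1)·0 = 2
⇒ L^2

{"T": 0, "L": 2}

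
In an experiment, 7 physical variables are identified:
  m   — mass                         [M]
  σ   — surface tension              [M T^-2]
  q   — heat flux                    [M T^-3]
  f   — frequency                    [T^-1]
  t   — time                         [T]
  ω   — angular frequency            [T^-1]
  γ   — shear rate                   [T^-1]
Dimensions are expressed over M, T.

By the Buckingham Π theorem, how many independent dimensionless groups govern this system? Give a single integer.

5

Exponent matrix [M,T] × [m,σ,q,f,t,ω,γ]:
  M: [ 1  1  1  0  0  0  0]
  T: [ 0 -2 -3 -1  1 -1 -1]
Row reduction gives pivot columns m,σ; rank = 2
Π count = n − r = 7 − 2 = 5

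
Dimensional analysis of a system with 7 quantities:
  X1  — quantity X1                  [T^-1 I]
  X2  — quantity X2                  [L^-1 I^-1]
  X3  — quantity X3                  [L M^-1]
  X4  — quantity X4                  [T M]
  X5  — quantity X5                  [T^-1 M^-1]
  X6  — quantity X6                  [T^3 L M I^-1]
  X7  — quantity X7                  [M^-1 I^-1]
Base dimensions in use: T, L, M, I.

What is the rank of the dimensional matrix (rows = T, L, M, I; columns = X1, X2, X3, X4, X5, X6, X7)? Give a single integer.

3

Dimensional matrix (T×L×M×I by X1×X2×X3×X4×X5×X6×X7):
  T: [-1  0  0  1 -1  3  0]
  L: [ 0 -1  1  0  0  1  0]
  M: [ 0  0 -1  1 -1  1 -1]
  I: [ 1 -1  0  0  0 -1 -1]
Echelon form has 3 nonzero rows (pivots: X1,X2,X3)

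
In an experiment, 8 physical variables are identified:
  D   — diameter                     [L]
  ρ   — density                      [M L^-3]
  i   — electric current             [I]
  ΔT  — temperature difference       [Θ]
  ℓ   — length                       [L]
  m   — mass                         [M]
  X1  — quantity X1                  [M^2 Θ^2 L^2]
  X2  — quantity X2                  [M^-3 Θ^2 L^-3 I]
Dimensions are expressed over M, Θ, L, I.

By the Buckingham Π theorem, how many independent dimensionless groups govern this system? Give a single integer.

Exponent matrix [M,Θ,L,I] × [D,ρ,i,ΔT,ℓ,m,X1,X2]:
  M: [ 0  1  0  0  0  1  2 -3]
  Θ: [ 0  0  0  1  0  0  2  2]
  L: [ 1 -3  0  0  1  0  2 -3]
  I: [ 0  0  1  0  0  0  0  1]
Echelon form has 4 nonzero rows (pivots: D,ρ,i,ΔT)
n=8, r=4 ⇒ 4 dimensionless groups

4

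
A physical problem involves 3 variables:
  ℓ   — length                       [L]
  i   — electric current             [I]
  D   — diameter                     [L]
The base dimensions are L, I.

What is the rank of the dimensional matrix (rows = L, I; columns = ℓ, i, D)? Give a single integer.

2

Exponent matrix [L,I] × [ℓ,i,D]:
  L: [ 1  0  1]
  I: [ 0  1  0]
Row reduction gives pivot columns ℓ,i; rank = 2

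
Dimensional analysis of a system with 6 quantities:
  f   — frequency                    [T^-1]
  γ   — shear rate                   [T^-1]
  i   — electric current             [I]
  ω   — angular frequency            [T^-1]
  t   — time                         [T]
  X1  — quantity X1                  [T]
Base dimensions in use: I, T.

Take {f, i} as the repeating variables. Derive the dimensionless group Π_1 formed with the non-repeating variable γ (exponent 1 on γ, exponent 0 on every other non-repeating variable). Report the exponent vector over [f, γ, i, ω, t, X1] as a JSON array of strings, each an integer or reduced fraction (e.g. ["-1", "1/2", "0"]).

Exponent matrix [I,T] × [f,γ,i,ω,t,X1]:
  I: [ 0  0  1  0  0  0]
  T: [-1 -1  0 -1  1  1]
Row reduction gives pivot columns f,i; rank = 2
Repeat: f,i; free: γ,ω,t,X1
RREF:
  r0: [   1    1    0    1   -1   -1]
  r1: [   0    0    1    0    0    0]
Fix exponent of γ at 1, ω at 0, t at 0, X1 at 0; solve each RREF row for its pivot's exponent:
  r0: exp(f) + (1)·1 = 0 ⇒ exp(f) = -1
  r1: exp(i) + (0)·1 = 0 ⇒ exp(i) = 0
Π_1 = f^-1 · γ

["-1", "1", "0", "0", "0", "0"]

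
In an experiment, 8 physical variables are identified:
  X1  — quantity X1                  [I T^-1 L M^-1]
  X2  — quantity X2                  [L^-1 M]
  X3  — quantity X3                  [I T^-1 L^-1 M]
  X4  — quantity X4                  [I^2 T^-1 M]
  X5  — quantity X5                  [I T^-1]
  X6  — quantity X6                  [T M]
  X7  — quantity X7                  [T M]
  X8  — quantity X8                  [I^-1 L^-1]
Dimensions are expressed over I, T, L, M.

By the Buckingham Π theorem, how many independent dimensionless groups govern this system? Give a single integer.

5

Write exponents as rows I,T,L,M / cols X1,X2,X3,X4,X5,X6,X7,X8:
  I: [ 1  0  1  2  1  0  0 -1]
  T: [-1  0 -1 -1 -1  1  1  0]
  L: [ 1 -1 -1  0  0  0  0 -1]
  M: [-1  1  1  1  0  1  1  0]
Echelon form has 3 nonzero rows (pivots: X1,X2,X4)
8 vars − rank 3 = 5 Π groups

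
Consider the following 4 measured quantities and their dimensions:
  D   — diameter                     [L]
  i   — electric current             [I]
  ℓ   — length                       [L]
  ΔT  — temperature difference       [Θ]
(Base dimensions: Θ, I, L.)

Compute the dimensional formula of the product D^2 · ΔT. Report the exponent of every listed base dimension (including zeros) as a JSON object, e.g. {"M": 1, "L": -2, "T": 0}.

{"Θ": 1, "I": 0, "L": 2}

Dimensional matrix (Θ×I×L by D×i×ℓ×ΔT):
  Θ: [ 0  0  0  1]
  I: [ 0  1  0  0]
  L: [ 1  0  1  0]
  [Θ]: (2)·0+(1)·1 = 1
  [I]: (2)·0+(1)·0 = 0
  [L]: (2)·1+(1)·0 = 2
⇒ Θ L^2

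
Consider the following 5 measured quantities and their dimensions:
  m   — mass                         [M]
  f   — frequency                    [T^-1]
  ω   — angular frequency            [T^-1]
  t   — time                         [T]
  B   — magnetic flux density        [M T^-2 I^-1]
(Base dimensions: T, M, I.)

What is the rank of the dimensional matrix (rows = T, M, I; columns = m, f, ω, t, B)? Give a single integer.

Dimensional matrix (T×M×I by m×f×ω×t×B):
  T: [ 0 -1 -1  1 -2]
  M: [ 1  0  0  0  1]
  I: [ 0  0  0  0 -1]
Echelon form has 3 nonzero rows (pivots: m,f,B)

3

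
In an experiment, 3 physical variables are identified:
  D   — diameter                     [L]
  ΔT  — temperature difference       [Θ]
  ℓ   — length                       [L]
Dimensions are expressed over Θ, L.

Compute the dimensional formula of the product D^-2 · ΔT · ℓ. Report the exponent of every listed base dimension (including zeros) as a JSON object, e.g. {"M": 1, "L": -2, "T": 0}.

{"Θ": 1, "L": -1}

Exponent matrix [Θ,L] × [D,ΔT,ℓ]:
  Θ: [ 0  1  0]
  L: [ 1  0  1]
  [Θ]: (-2)·0+(1)·1+(1)·0 = 1
  [L]: (-2)·1+(1)·0+(1)·1 = -1
⇒ Θ L^-1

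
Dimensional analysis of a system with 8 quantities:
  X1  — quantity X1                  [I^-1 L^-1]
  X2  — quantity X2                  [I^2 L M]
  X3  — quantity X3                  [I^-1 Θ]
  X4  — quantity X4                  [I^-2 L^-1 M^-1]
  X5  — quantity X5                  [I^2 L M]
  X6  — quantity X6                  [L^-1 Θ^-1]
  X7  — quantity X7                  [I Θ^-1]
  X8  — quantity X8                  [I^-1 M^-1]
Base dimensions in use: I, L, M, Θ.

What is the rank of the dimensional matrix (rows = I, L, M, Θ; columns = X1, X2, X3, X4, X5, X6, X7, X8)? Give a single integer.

Write exponents as rows I,L,M,Θ / cols X1,X2,X3,X4,X5,X6,X7,X8:
  I: [-1  2 -1 -2  2  0  1 -1]
  L: [-1  1  0 -1  1 -1  0  0]
  M: [ 0  1  0 -1  1  0  0 -1]
  Θ: [ 0  0  1  0  0 -1 -1  0]
Echelon form has 3 nonzero rows (pivots: X1,X2,X3)

3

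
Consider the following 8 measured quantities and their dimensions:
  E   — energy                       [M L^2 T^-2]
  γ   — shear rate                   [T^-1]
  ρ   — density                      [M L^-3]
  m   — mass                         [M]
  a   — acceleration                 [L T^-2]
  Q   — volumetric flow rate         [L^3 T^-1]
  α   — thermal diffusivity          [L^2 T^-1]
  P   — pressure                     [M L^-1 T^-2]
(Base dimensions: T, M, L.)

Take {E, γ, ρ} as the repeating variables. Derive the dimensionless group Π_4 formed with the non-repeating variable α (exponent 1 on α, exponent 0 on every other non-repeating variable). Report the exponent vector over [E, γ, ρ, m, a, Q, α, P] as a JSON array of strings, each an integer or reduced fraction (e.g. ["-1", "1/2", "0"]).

Write exponents as rows T,M,L / cols E,γ,ρ,m,a,Q,α,P:
  T: [-2 -1  0  0 -2 -1 -1 -2]
  M: [ 1  0  1  1  0  0  0  1]
  L: [ 2  0 -3  0  1  3  2 -1]
Row reduction gives pivot columns E,γ,ρ; rank = 3
Pivot set = {E,γ,ρ}, free = {m,a,Q,α,P}
RREF:
  r0: [   1    0    0  3/5  1/5  3/5  2/5  2/5]
  r1: [   0    1    0 -6/5  8/5 -1/5  1/5  6/5]
  r2: [   0    0    1  2/5 -1/5 -3/5 -2/5  3/5]
Fix exponent of α at 1, m at 0, a at 0, Q at 0, P at 0; solve each RREF row for its pivot's exponent:
  r0: exp(E) + (2/5)·1 = 0 ⇒ exp(E) = -2/5
  r1: exp(γ) + (1/5)·1 = 0 ⇒ exp(γ) = -1/5
  r2: exp(ρ) + (-2/5)·1 = 0 ⇒ exp(ρ) = 2/5
Π_4 = E^(-2/5) · γ^(-1/5) · ρ^(2/5) · α

["-2/5", "-1/5", "2/5", "0", "0", "0", "1", "0"]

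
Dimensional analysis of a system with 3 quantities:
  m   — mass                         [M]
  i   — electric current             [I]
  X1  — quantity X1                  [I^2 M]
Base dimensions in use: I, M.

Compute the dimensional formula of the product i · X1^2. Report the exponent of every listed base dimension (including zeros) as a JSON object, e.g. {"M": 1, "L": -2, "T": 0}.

Exponent matrix [I,M] × [m,i,X1]:
  I: [ 0  1  2]
  M: [ 1  0  1]
  [I]: (1)·1+(2)·2 = 5
  [M]: (1)·0+(2)·1 = 2
⇒ I^5 M^2

{"I": 5, "M": 2}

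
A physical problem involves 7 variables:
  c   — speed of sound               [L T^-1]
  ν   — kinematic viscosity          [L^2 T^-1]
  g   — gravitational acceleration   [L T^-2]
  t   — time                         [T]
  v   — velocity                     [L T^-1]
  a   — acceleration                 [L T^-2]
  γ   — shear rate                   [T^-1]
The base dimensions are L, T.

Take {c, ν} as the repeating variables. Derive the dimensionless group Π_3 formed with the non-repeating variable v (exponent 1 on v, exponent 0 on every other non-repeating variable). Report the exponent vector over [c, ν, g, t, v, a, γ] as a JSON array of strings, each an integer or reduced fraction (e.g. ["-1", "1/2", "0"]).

Write exponents as rows L,T / cols c,ν,g,t,v,a,γ:
  L: [ 1  2  1  0  1  1  0]
  T: [-1 -1 -2  1 -1 -2 -1]
Echelon form has 2 nonzero rows (pivots: c,ν)
Pivot set = {c,ν}, free = {g,t,v,a,γ}
RREF:
  r0: [   1    0    3   -2    1    3    2]
  r1: [   0    1   -1    1    0   -1   -1]
Fix exponent of v at 1, g at 0, t at 0, a at 0, γ at 0; solve each RREF row for its pivot's exponent:
  r0: exp(c) + (1)·1 = 0 ⇒ exp(c) = -1
  r1: exp(ν) + (0)·1 = 0 ⇒ exp(ν) = 0
Π_3 = c^-1 · v

["-1", "0", "0", "0", "1", "0", "0"]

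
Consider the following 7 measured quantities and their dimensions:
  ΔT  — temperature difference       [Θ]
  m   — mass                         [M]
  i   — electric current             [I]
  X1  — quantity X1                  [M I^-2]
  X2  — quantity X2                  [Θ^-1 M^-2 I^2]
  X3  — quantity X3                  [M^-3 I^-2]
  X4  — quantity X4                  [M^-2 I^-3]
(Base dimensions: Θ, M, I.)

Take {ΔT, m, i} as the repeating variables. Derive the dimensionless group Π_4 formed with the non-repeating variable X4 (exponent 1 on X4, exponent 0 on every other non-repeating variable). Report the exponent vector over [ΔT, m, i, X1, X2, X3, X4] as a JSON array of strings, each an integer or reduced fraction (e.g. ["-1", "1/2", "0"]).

Write exponents as rows Θ,M,I / cols ΔT,m,i,X1,X2,X3,X4:
  Θ: [ 1  0  0  0 -1  0  0]
  M: [ 0  1  0  1 -2 -3 -2]
  I: [ 0  0  1 -2  2 -2 -3]
Row reduction gives pivot columns ΔT,m,i; rank = 3
Repeat: ΔT,m,i; free: X1,X2,X3,X4
RREF:
  r0: [   1    0    0    0   -1    0    0]
  r1: [   0    1    0    1   -2   -3   -2]
  r2: [   0    0    1   -2    2   -2   -3]
Fix exponent of X4 at 1, X1 at 0, X2 at 0, X3 at 0; solve each RREF row for its pivot's exponent:
  r0: exp(ΔT) + (0)·1 = 0 ⇒ exp(ΔT) = 0
  r1: exp(m) + (-2)·1 = 0 ⇒ exp(m) = 2
  r2: exp(i) + (-3)·1 = 0 ⇒ exp(i) = 3
Π_4 = m^2 · i^3 · X4

["0", "2", "3", "0", "0", "0", "1"]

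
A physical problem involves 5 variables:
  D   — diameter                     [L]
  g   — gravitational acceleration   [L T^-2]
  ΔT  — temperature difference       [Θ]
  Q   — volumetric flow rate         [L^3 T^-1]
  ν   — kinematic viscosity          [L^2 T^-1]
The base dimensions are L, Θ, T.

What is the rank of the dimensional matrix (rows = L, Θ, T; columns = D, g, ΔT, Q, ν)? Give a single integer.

Write exponents as rows L,Θ,T / cols D,g,ΔT,Q,ν:
  L: [ 1  1  0  3  2]
  Θ: [ 0  0  1  0  0]
  T: [ 0 -2  0 -1 -1]
RREF → pivots at {D,g,ΔT} ⇒ r = 3

3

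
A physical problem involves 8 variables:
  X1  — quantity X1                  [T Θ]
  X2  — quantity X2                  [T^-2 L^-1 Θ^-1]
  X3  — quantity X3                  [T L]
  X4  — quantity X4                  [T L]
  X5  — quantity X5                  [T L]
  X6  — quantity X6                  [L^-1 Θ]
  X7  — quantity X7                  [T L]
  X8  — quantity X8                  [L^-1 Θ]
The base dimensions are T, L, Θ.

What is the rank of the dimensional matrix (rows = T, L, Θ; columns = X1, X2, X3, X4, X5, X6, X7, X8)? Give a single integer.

Exponent matrix [T,L,Θ] × [X1,X2,X3,X4,X5,X6,X7,X8]:
  T: [ 1 -2  1  1  1  0  1  0]
  L: [ 0 -1  1  1  1 -1  1 -1]
  Θ: [ 1 -1  0  0  0  1  0  1]
Echelon form has 2 nonzero rows (pivots: X1,X2)

2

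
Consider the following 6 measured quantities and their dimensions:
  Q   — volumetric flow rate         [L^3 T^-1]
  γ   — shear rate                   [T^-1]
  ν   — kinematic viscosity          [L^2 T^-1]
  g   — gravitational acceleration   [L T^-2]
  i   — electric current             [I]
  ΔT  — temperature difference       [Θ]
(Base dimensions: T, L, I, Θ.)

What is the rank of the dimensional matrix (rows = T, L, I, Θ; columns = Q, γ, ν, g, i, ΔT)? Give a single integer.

Dimensional matrix (T×L×I×Θ by Q×γ×ν×g×i×ΔT):
  T: [-1 -1 -1 -2  0  0]
  L: [ 3  0  2  1  0  0]
  I: [ 0  0  0  0  1  0]
  Θ: [ 0  0  0  0  0  1]
RREF → pivots at {Q,γ,i,ΔT} ⇒ r = 4

4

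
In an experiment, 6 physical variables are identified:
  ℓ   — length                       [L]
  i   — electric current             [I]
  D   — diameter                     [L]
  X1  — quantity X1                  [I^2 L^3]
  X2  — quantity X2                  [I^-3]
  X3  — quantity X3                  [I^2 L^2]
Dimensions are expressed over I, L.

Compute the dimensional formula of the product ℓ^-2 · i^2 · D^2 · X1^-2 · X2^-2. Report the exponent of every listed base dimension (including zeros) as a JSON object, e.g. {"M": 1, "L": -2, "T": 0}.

Exponent matrix [I,L] × [ℓ,i,D,X1,X2,X3]:
  I: [ 0  1  0  2 -3  2]
  L: [ 1  0  1  3  0  2]
  [I]: (-2)·0+(2)·1+(2)·0+(-2)·2+(-2)·-3 = 4
  [L]: (-2)·1+(2)·0+(2)·1+(-2)·3+(-2)·0 = -6
⇒ I^4 L^-6

{"I": 4, "L": -6}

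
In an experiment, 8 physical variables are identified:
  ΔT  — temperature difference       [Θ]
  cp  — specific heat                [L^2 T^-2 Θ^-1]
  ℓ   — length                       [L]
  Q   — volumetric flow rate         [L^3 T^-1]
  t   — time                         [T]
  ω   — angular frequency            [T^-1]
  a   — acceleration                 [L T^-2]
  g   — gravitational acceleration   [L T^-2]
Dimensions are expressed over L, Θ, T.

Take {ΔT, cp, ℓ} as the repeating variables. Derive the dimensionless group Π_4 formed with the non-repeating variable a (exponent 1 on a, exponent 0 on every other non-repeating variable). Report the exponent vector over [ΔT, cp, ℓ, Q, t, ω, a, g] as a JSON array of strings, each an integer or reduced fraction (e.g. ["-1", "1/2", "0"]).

Dimensional matrix (L×Θ×T by ΔT×cp×ℓ×Q×t×ω×a×g):
  L: [ 0  2  1  3  0  0  1  1]
  Θ: [ 1 -1  0  0  0  0  0  0]
  T: [ 0 -2  0 -1  1 -1 -2 -2]
Echelon form has 3 nonzero rows (pivots: ΔT,cp,ℓ)
Repeat: ΔT,cp,ℓ; free: Q,t,ω,a,g
RREF:
  r0: [   1    0    0  1/2 -1/2  1/2    1    1]
  r1: [   0    1    0  1/2 -1/2  1/2    1    1]
  r2: [   0    0    1    2    1   -1   -1   -1]
Fix exponent of a at 1, Q at 0, t at 0, ω at 0, g at 0; solve each RREF row for its pivot's exponent:
  r0: exp(ΔT) + (1)·1 = 0 ⇒ exp(ΔT) = -1
  r1: exp(cp) + (1)·1 = 0 ⇒ exp(cp) = -1
  r2: exp(ℓ) + (-1)·1 = 0 ⇒ exp(ℓ) = 1
Π_4 = ΔT^-1 · cp^-1 · ℓ · a

["-1", "-1", "1", "0", "0", "0", "1", "0"]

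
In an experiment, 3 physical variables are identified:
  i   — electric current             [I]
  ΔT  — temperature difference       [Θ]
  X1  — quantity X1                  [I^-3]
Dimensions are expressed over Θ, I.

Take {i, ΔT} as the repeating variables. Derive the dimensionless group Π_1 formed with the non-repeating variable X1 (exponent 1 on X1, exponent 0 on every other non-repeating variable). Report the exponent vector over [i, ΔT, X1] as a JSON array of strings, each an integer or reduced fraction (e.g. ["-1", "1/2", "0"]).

["3", "0", "1"]

Dimensional matrix (Θ×I by i×ΔT×X1):
  Θ: [ 0  1  0]
  I: [ 1  0 -3]
Row reduction gives pivot columns i,ΔT; rank = 2
Pivot set = {i,ΔT}, free = {X1}
RREF:
  r0: [   1    0   -3]
  r1: [   0    1    0]
Fix exponent of X1 at 1; solve each RREF row for its pivot's exponent:
  r0: exp(i) + (-3)·1 = 0 ⇒ exp(i) = 3
  r1: exp(ΔT) + (0)·1 = 0 ⇒ exp(ΔT) = 0
Π_1 = i^3 · X1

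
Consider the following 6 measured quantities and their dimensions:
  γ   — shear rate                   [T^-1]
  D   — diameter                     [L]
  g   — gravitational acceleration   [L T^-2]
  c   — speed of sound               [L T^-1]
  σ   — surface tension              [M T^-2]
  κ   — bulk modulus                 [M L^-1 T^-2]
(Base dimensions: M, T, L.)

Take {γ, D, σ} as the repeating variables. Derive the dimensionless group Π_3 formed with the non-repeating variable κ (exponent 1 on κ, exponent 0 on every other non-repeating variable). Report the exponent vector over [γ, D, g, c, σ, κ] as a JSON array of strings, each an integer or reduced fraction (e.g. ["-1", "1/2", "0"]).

["0", "1", "0", "0", "-1", "1"]

Write exponents as rows M,T,L / cols γ,D,g,c,σ,κ:
  M: [ 0  0  0  0  1  1]
  T: [-1  0 -2 -1 -2 -2]
  L: [ 0  1  1  1  0 -1]
Echelon form has 3 nonzero rows (pivots: γ,D,σ)
Repeat: γ,D,σ; free: g,c,κ
RREF:
  r0: [   1    0    2    1    0    0]
  r1: [   0    1    1    1    0   -1]
  r2: [   0    0    0    0    1    1]
Fix exponent of κ at 1, g at 0, c at 0; solve each RREF row for its pivot's exponent:
  r0: exp(γ) + (0)·1 = 0 ⇒ exp(γ) = 0
  r1: exp(D) + (-1)·1 = 0 ⇒ exp(D) = 1
  r2: exp(σ) + (1)·1 = 0 ⇒ exp(σ) = -1
Π_3 = D · σ^-1 · κ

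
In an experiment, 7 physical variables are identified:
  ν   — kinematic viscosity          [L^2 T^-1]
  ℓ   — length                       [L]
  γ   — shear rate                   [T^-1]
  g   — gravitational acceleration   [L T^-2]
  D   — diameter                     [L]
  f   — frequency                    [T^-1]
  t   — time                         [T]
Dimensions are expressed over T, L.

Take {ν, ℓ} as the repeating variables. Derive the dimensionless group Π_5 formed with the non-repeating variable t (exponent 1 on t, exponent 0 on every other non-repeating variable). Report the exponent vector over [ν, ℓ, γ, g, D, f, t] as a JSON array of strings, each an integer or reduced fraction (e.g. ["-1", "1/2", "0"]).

Exponent matrix [T,L] × [ν,ℓ,γ,g,D,f,t]:
  T: [-1  0 -1 -2  0 -1  1]
  L: [ 2  1  0  1  1  0  0]
RREF → pivots at {ν,ℓ} ⇒ r = 2
Repeat: ν,ℓ; free: γ,g,D,f,t
RREF:
  r0: [   1    0    1    2    0    1   -1]
  r1: [   0    1   -2   -3    1   -2    2]
Fix exponent of t at 1, γ at 0, g at 0, D at 0, f at 0; solve each RREF row for its pivot's exponent:
  r0: exp(ν) + (-1)·1 = 0 ⇒ exp(ν) = 1
  r1: exp(ℓ) + (2)·1 = 0 ⇒ exp(ℓ) = -2
Π_5 = ν · ℓ^-2 · t

["1", "-2", "0", "0", "0", "0", "1"]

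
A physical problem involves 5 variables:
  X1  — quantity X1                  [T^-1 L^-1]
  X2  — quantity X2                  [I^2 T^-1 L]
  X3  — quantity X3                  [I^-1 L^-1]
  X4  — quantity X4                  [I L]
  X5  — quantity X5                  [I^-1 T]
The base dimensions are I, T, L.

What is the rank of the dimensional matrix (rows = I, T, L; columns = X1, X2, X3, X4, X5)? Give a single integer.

2

Dimensional matrix (I×T×L by X1×X2×X3×X4×X5):
  I: [ 0  2 -1  1 -1]
  T: [-1 -1  0  0  1]
  L: [-1  1 -1  1  0]
Row reduction gives pivot columns X1,X2; rank = 2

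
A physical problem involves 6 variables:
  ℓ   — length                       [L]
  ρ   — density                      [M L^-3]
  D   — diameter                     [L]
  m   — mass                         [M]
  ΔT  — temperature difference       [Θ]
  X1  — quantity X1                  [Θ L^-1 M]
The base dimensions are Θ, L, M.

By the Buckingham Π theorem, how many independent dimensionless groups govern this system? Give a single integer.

3

Dimensional matrix (Θ×L×M by ℓ×ρ×D×m×ΔT×X1):
  Θ: [ 0  0  0  0  1  1]
  L: [ 1 -3  1  0  0 -1]
  M: [ 0  1  0  1  0  1]
Echelon form has 3 nonzero rows (pivots: ℓ,ρ,ΔT)
6 vars − rank 3 = 3 Π groups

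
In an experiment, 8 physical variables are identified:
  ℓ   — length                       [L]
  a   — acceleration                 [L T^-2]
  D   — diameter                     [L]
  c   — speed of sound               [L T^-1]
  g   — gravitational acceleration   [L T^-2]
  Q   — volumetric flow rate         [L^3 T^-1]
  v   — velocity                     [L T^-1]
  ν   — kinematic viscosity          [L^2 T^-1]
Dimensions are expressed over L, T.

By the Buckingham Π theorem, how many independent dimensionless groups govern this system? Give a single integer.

6

Dimensional matrix (L×T by ℓ×a×D×c×g×Q×v×ν):
  L: [ 1  1  1  1  1  3  1  2]
  T: [ 0 -2  0 -1 -2 -1 -1 -1]
Row reduction gives pivot columns ℓ,a; rank = 2
8 vars − rank 2 = 6 Π groups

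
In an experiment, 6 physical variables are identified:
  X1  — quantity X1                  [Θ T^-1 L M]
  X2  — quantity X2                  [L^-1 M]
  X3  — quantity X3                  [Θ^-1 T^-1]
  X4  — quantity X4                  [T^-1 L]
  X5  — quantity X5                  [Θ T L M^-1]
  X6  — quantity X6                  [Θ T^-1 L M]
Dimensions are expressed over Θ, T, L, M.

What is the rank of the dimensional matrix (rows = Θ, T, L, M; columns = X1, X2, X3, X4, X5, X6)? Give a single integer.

3

Write exponents as rows Θ,T,L,M / cols X1,X2,X3,X4,X5,X6:
  Θ: [ 1  0 -1  0  1  1]
  T: [-1  0 -1 -1  1 -1]
  L: [ 1 -1  0  1  1  1]
  M: [ 1  1  0  0 -1  1]
Echelon form has 3 nonzero rows (pivots: X1,X2,X3)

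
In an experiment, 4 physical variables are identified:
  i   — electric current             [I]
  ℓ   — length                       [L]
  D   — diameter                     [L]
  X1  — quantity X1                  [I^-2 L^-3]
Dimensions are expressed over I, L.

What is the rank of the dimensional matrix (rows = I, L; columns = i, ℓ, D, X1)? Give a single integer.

2

Write exponents as rows I,L / cols i,ℓ,D,X1:
  I: [ 1  0  0 -2]
  L: [ 0  1  1 -3]
Echelon form has 2 nonzero rows (pivots: i,ℓ)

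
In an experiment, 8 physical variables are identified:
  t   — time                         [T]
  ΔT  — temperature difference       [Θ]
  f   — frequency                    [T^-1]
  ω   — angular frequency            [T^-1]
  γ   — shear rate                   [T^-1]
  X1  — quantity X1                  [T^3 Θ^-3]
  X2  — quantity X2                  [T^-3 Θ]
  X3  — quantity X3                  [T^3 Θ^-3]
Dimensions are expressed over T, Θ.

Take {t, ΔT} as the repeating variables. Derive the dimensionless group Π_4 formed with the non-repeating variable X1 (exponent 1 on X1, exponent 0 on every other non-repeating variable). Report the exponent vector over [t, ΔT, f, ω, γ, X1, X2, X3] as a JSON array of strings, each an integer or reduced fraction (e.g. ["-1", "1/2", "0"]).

["-3", "3", "0", "0", "0", "1", "0", "0"]

Dimensional matrix (T×Θ by t×ΔT×f×ω×γ×X1×X2×X3):
  T: [ 1  0 -1 -1 -1  3 -3  3]
  Θ: [ 0  1  0  0  0 -3  1 -3]
RREF → pivots at {t,ΔT} ⇒ r = 2
Repeat: t,ΔT; free: f,ω,γ,X1,X2,X3
RREF:
  r0: [   1    0   -1   -1   -1    3   -3    3]
  r1: [   0    1    0    0    0   -3    1   -3]
Fix exponent of X1 at 1, f at 0, ω at 0, γ at 0, X2 at 0, X3 at 0; solve each RREF row for its pivot's exponent:
  r0: exp(t) + (3)·1 = 0 ⇒ exp(t) = -3
  r1: exp(ΔT) + (-3)·1 = 0 ⇒ exp(ΔT) = 3
Π_4 = t^-3 · ΔT^3 · X1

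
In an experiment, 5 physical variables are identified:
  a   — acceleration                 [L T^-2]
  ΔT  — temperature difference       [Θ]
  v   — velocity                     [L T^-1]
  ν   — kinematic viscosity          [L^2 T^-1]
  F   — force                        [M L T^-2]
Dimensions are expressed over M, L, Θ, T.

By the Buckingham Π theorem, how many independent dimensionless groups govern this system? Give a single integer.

Dimensional matrix (M×L×Θ×T by a×ΔT×v×ν×F):
  M: [ 0  0  0  0  1]
  L: [ 1  0  1  2  1]
  Θ: [ 0  1  0  0  0]
  T: [-2  0 -1 -1 -2]
RREF → pivots at {a,ΔT,v,F} ⇒ r = 4
5 vars − rank 4 = 1 Π group

1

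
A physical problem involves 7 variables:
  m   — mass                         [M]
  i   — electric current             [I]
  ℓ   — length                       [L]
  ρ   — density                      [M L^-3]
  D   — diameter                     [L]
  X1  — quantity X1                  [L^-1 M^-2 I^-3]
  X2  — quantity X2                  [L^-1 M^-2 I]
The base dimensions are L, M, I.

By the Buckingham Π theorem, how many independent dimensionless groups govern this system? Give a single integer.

4

Write exponents as rows L,M,I / cols m,i,ℓ,ρ,D,X1,X2:
  L: [ 0  0  1 -3  1 -1 -1]
  M: [ 1  0  0  1  0 -2 -2]
  I: [ 0  1  0  0  0 -3  1]
RREF → pivots at {m,i,ℓ} ⇒ r = 3
Π count = n − r = 7 − 3 = 4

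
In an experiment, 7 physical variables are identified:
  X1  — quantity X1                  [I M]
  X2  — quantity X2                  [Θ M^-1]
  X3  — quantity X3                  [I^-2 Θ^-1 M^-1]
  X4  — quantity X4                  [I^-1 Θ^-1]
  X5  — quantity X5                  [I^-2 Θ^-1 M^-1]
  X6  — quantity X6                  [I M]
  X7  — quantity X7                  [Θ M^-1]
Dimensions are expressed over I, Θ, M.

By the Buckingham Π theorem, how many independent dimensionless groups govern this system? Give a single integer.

5

Exponent matrix [I,Θ,M] × [X1,X2,X3,X4,X5,X6,X7]:
  I: [ 1  0 -2 -1 -2  1  0]
  Θ: [ 0  1 -1 -1 -1  0  1]
  M: [ 1 -1 -1  0 -1  1 -1]
Row reduction gives pivot columns X1,X2; rank = 2
n=7, r=2 ⇒ 5 dimensionless groups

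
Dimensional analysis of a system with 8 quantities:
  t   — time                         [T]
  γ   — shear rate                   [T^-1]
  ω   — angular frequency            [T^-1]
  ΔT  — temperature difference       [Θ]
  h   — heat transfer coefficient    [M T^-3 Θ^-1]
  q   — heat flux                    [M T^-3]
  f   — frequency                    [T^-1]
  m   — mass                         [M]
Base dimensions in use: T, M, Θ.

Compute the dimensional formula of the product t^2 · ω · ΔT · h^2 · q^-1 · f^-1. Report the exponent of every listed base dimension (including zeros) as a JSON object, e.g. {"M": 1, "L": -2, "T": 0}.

Exponent matrix [T,M,Θ] × [t,γ,ω,ΔT,h,q,f,m]:
  T: [ 1 -1 -1  0 -3 -3 -1  0]
  M: [ 0  0  0  0  1  1  0  1]
  Θ: [ 0  0  0  1 -1  0  0  0]
  [T]: (2)·1+(1)·-1+(1)·0+(2)·-3+(-1)·-3+(-1)·-1 = -1
  [M]: (2)·0+(1)·0+(1)·0+(2)·1+(-1)·1+(-1)·0 = 1
  [Θ]: (2)·0+(1)·0+(1)·1+(2)·-1+(-1)·0+(-1)·0 = -1
⇒ T^-1 M Θ^-1

{"T": -1, "M": 1, "Θ": -1}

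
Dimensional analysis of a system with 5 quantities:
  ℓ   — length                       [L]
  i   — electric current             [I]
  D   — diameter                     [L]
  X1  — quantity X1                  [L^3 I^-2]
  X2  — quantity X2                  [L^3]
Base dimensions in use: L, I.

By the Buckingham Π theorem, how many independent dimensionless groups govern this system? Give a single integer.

3

Dimensional matrix (L×I by ℓ×i×D×X1×X2):
  L: [ 1  0  1  3  3]
  I: [ 0  1  0 -2  0]
Echelon form has 2 nonzero rows (pivots: ℓ,i)
5 vars − rank 2 = 3 Π groups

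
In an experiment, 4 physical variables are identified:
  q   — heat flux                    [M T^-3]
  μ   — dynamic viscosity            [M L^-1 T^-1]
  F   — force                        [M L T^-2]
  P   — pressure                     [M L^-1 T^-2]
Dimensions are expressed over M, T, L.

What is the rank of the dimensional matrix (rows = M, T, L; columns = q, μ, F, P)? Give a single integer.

Write exponents as rows M,T,L / cols q,μ,F,P:
  M: [ 1  1  1  1]
  T: [-3 -1 -2 -2]
  L: [ 0 -1  1 -1]
Row reduction gives pivot columns q,μ,F; rank = 3

3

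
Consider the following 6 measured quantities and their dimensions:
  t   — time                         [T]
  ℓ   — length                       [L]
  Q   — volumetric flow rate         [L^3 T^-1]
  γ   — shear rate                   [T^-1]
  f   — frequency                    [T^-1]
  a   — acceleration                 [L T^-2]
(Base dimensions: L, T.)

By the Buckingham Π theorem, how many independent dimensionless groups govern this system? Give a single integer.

4

Exponent matrix [L,T] × [t,ℓ,Q,γ,f,a]:
  L: [ 0  1  3  0  0  1]
  T: [ 1  0 -1 -1 -1 -2]
RREF → pivots at {t,ℓ} ⇒ r = 2
n=6, r=2 ⇒ 4 dimensionless groups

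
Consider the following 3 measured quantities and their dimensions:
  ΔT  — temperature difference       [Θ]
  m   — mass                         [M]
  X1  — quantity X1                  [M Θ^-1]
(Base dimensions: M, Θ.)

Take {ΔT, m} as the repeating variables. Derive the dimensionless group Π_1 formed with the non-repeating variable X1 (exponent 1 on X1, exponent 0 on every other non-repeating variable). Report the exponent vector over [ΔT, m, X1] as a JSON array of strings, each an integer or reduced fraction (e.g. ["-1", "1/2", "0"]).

Exponent matrix [M,Θ] × [ΔT,m,X1]:
  M: [ 0  1  1]
  Θ: [ 1  0 -1]
Echelon form has 2 nonzero rows (pivots: ΔT,m)
Repeat: ΔT,m; free: X1
RREF:
  r0: [   1    0   -1]
  r1: [   0    1    1]
Fix exponent of X1 at 1; solve each RREF row for its pivot's exponent:
  r0: exp(ΔT) + (-1)·1 = 0 ⇒ exp(ΔT) = 1
  r1: exp(m) + (1)·1 = 0 ⇒ exp(m) = -1
Π_1 = ΔT · m^-1 · X1

["1", "-1", "1"]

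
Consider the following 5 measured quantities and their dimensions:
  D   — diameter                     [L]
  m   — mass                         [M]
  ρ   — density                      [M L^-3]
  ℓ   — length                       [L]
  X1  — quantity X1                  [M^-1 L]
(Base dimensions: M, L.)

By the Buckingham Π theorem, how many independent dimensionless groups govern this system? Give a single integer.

3

Write exponents as rows M,L / cols D,m,ρ,ℓ,X1:
  M: [ 0  1  1  0 -1]
  L: [ 1  0 -3  1  1]
Row reduction gives pivot columns D,m; rank = 2
5 vars − rank 2 = 3 Π groups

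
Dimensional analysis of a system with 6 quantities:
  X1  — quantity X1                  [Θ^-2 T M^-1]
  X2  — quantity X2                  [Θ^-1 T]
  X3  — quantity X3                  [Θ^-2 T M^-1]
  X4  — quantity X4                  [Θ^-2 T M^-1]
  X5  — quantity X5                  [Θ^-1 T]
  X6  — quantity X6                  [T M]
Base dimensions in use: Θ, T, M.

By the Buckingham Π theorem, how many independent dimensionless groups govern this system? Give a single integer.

4

Exponent matrix [Θ,T,M] × [X1,X2,X3,X4,X5,X6]:
  Θ: [-2 -1 -2 -2 -1  0]
  T: [ 1  1  1  1  1  1]
  M: [-1  0 -1 -1  0  1]
Row reduction gives pivot columns X1,X2; rank = 2
Π count = n − r = 6 − 2 = 4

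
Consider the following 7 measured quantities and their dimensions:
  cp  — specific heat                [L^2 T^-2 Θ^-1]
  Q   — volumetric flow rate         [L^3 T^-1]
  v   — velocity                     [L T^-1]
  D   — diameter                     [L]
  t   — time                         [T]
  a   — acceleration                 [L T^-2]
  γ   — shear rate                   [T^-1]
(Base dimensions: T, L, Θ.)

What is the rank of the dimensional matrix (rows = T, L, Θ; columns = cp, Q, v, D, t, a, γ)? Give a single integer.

Dimensional matrix (T×L×Θ by cp×Q×v×D×t×a×γ):
  T: [-2 -1 -1  0  1 -2 -1]
  L: [ 2  3  1  1  0  1  0]
  Θ: [-1  0  0  0  0  0  0]
Row reduction gives pivot columns cp,Q,v; rank = 3

3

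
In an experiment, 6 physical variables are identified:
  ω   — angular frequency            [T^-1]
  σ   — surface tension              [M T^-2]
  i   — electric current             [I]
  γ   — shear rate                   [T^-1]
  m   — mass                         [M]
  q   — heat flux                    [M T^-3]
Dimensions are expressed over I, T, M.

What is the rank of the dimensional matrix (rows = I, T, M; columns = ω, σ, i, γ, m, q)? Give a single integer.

3

Dimensional matrix (I×T×M by ω×σ×i×γ×m×q):
  I: [ 0  0  1  0  0  0]
  T: [-1 -2  0 -1  0 -3]
  M: [ 0  1  0  0  1  1]
RREF → pivots at {ω,σ,i} ⇒ r = 3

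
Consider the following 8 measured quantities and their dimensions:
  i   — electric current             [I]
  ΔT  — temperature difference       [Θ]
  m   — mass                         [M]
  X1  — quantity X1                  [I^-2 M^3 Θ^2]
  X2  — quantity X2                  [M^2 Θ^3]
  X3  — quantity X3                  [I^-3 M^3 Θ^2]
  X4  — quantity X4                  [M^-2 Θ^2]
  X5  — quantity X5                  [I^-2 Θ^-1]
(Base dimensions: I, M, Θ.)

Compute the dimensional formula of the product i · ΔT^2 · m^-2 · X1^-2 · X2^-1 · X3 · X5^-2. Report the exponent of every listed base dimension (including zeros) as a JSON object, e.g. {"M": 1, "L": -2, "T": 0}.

{"I": 6, "M": -7, "Θ": -1}

Dimensional matrix (I×M×Θ by i×ΔT×m×X1×X2×X3×X4×X5):
  I: [ 1  0  0 -2  0 -3  0 -2]
  M: [ 0  0  1  3  2  3 -2  0]
  Θ: [ 0  1  0  2  3  2  2 -1]
  [I]: (1)·1+(2)·0+(-2)·0+(-2)·-2+(-1)·0+(1)·-3+(-2)·-2 = 6
  [M]: (1)·0+(2)·0+(-2)·1+(-2)·3+(-1)·2+(1)·3+(-2)·0 = -7
  [Θ]: (1)·0+(2)·1+(-2)·0+(-2)·2+(-1)·3+(1)·2+(-2)·-1 = -1
⇒ I^6 M^-7 Θ^-1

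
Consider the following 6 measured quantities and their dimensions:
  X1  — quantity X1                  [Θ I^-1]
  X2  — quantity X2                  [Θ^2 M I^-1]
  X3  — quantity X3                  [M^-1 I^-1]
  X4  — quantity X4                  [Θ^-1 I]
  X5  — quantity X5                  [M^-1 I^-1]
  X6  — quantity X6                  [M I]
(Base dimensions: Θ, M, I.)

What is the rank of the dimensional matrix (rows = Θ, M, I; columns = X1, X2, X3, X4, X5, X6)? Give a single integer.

Dimensional matrix (Θ×M×I by X1×X2×X3×X4×X5×X6):
  Θ: [ 1  2  0 -1  0  0]
  M: [ 0  1 -1  0 -1  1]
  I: [-1 -1 -1  1 -1  1]
RREF → pivots at {X1,X2} ⇒ r = 2

2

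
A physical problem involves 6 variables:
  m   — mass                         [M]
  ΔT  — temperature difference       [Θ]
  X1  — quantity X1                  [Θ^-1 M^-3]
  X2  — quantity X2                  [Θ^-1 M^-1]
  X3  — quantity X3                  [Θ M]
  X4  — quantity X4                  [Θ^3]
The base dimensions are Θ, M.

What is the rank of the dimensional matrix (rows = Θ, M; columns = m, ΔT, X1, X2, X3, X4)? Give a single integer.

2

Exponent matrix [Θ,M] × [m,ΔT,X1,X2,X3,X4]:
  Θ: [ 0  1 -1 -1  1  3]
  M: [ 1  0 -3 -1  1  0]
Row reduction gives pivot columns m,ΔT; rank = 2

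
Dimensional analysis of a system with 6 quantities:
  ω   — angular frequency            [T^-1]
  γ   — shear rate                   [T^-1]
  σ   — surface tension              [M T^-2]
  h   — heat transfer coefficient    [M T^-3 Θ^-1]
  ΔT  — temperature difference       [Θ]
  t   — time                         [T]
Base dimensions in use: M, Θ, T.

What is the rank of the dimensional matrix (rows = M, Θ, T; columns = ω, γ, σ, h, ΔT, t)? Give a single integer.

Write exponents as rows M,Θ,T / cols ω,γ,σ,h,ΔT,t:
  M: [ 0  0  1  1  0  0]
  Θ: [ 0  0  0 -1  1  0]
  T: [-1 -1 -2 -3  0  1]
Row reduction gives pivot columns ω,σ,h; rank = 3

3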